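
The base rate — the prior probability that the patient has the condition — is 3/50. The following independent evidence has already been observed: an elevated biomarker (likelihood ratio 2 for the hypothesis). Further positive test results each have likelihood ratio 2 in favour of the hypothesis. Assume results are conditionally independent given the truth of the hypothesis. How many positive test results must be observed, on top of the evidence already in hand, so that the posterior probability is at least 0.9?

7

Prior odds = 0.06/0.94 = 3/47.
Bayes factor of the evidence already in hand = 2.
Odds after that evidence = (3/47) × 2 = 6/47.
Target odds = 0.9/0.1 = 9.
Need 2ⁿ ≥ 9 ÷ (6/47) = 70.5.
2⁶ = 64 falls short of 70.5 but 2⁷ = 128 reaches it, so n = 7.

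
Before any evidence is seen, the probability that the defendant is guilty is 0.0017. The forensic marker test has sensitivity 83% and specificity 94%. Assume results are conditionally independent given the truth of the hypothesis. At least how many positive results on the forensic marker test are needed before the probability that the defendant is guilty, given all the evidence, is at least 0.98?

4

Prior odds: 0.0017 ÷ 0.9983 = 17/9983.
False-positive rate = 1 − 0.94 = 0.06; likelihood ratio of a positive = 0.83/0.06 = 83/6.
Target posterior odds = 0.98/0.02 = 49.
Need (17/9983) × (83/6)ⁿ ≥ 49, i.e. (83/6)ⁿ ≥ 489167/17.
(83/6)³ = 571787/216 falls short of 489167/17 but (83/6)⁴ = 47458321/1296 reaches it, so n = 4.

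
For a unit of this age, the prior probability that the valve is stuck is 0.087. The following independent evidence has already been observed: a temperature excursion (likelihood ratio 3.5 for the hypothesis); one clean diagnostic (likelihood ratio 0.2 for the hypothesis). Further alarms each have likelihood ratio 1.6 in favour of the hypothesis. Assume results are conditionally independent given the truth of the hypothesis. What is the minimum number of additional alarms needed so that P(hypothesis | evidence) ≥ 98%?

Prior odds = 0.087/0.913 = 87/913.
Combined Bayes factor of the evidence already in hand = 3.5 × 0.2 = 0.7.
Odds after that evidence = (87/913) × 0.7 = 609/9130.
Target odds = 0.98/0.02 = 49.
Need 1.6ⁿ ≥ 49 ÷ (609/9130) = 63910/87.
1.6¹⁴ ≈720.576 falls short of 63910/87 but 1.6¹⁵ ≈1152.92 reaches it, so n = 15.

15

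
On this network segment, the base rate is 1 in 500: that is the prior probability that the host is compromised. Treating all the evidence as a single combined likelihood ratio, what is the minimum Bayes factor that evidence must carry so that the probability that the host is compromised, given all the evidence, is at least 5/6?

Prior odds = 0.002/0.998 = 1/499.
Target odds = (5/6)/(1/6) = 5.
Required Bayes factor = 5 ÷ (1/499) = 2495.

2495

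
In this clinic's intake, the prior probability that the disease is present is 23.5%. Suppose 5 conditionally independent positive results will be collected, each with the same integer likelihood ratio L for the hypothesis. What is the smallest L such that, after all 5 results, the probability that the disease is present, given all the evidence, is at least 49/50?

3

Prior odds = 0.235/0.765 = 47/153.
Target odds = 0.98/0.02 = 49.
Need L⁵ ≥ 49 ÷ (47/153) = 7497/47.
2⁵ = 32 < 7497/47 ≤ 243 = 3⁵, so L = 3.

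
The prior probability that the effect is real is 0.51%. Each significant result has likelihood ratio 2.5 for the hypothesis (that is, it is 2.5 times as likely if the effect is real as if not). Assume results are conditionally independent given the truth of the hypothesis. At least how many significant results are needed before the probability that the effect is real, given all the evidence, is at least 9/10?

9

Prior odds = 0.0051/0.9949 = 51/9949.
Likelihood ratio per significant result = 2.5.
Target odds: 0.9 ÷ 0.1 = 9.
Need (51/9949) × 2.5ⁿ ≥ 9, i.e. 2.5ⁿ ≥ 29847/17.
2.5⁸ = 390625/256 falls short of 29847/17 but 2.5⁹ = 1953125/512 reaches it, so n = 9.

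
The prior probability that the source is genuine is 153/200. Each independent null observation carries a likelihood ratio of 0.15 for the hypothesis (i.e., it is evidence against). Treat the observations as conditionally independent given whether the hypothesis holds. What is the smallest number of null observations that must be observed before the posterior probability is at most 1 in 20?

3

Prior odds = 0.765/0.235 = 153/47.
Likelihood ratio per null observation = 0.15.
Target posterior odds = 0.05/0.95 = 1/19.
Require 0.15ⁿ ≤ 1/19 ÷ (153/47) = 47/2907.
0.15² = 0.0225 is still above 47/2907 but 0.15³ = 0.003375 is at or below it, so n = 3.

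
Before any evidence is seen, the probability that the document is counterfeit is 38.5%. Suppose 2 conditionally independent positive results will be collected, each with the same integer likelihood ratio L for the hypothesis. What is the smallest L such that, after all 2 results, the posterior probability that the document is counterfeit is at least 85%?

4

Prior odds = 0.385/0.615 = 77/123.
Target odds = 0.85/0.15 = 17/3.
Need L² ≥ 17/3 ÷ (77/123) = 697/77.
3² = 9 < 697/77 ≤ 16 = 4², so L = 4.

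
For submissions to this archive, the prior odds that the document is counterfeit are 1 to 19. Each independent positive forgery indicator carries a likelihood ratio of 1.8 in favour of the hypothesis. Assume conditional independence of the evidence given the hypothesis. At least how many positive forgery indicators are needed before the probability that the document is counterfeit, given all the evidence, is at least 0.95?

11

Prior odds = 1/19.
Likelihood ratio per positive forgery indicator = 1.8.
Target odds: 0.95 ÷ 0.05 = 19.
Need (1/19) × 1.8ⁿ ≥ 19, i.e. 1.8ⁿ ≥ 361.
1.8¹⁰ ≈357.047 falls short of 361 but 1.8¹¹ ≈642.684 reaches it, so n = 11.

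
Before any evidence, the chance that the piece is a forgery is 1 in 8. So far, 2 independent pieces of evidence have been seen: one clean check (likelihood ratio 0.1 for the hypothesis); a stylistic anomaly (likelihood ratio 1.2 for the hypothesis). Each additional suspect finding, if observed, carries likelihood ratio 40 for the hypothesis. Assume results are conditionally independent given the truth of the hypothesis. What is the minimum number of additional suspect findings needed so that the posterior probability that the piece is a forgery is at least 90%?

Prior odds = 0.125/0.875 = 1/7.
Combined Bayes factor of the evidence already in hand = 0.1 × 1.2 = 0.12.
Odds after that evidence = (1/7) × 0.12 = 3/175.
Target odds = 0.9/0.1 = 9.
Need 40ⁿ ≥ 9 ÷ (3/175) = 525.
40¹ = 40 falls short of 525 but 40² = 1600 reaches it, so n = 2.

2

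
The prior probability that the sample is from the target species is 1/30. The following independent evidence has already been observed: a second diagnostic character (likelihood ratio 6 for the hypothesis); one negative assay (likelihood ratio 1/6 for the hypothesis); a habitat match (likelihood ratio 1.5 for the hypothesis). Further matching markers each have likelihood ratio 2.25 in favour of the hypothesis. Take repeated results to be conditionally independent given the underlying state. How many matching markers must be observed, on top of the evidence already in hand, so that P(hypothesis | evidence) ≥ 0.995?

11

Prior odds = (1/30)/(29/30) = 1/29.
Combined Bayes factor of the evidence already in hand = 6 × (1/6) × 1.5 = 1.5.
Odds after that evidence = (1/29) × 1.5 = 3/58.
Target odds = 0.995/0.005 = 199.
Need 2.25ⁿ ≥ 199 ÷ (3/58) = 11542/3.
2.25¹⁰ ≈3325.26 falls short of 11542/3 but 2.25¹¹ ≈7481.83 reaches it, so n = 11.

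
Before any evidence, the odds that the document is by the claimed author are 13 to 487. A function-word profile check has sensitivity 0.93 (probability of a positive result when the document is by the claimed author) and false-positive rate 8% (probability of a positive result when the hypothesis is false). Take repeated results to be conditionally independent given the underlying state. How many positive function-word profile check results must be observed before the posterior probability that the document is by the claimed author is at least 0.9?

3

Prior odds = 13/487.
Likelihood ratio of a positive result = 0.93/0.08 = 11.625.
Target odds: 0.9 ÷ 0.1 = 9.
Need (13/487) × 11.625ⁿ ≥ 9, i.e. 11.625ⁿ ≥ 4383/13.
11.625² = 135.140625 falls short of 4383/13 but 11.625³ = 804357/512 reaches it, so n = 3.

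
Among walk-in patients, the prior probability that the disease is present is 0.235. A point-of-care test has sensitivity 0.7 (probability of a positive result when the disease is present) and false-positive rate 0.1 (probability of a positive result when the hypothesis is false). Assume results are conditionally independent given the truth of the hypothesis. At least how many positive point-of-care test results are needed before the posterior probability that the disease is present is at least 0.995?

Prior odds: 0.235 ÷ 0.765 = 47/153.
Likelihood ratio of a positive result = 0.7/0.1 = 7.
Target odds: 0.995 ÷ 0.005 = 199.
Require 7ⁿ ≥ 199 ÷ (47/153) = 30447/47.
7³ = 343 falls short of 30447/47 but 7⁴ = 2401 reaches it, so n = 4.

4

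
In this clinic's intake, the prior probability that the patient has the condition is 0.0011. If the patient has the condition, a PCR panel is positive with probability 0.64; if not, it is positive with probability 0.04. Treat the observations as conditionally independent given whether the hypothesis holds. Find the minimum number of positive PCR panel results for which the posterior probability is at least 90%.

Prior odds = 0.0011/0.9989 = 11/9989.
Likelihood ratio of a positive = 0.64/0.04 = 16.
Target odds: 0.9 ÷ 0.1 = 9.
Need (11/9989) × 16ⁿ ≥ 9, i.e. 16ⁿ ≥ 89901/11.
16³ = 4096 falls short of 89901/11 but 16⁴ = 65536 reaches it, so n = 4.

4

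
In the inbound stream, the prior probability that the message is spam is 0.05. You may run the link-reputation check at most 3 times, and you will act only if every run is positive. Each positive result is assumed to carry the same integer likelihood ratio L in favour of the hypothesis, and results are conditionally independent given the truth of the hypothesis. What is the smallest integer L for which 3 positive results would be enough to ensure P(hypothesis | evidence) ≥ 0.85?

Prior odds = 0.05/0.95 = 1/19.
Target odds = 0.85/0.15 = 17/3.
Need L³ ≥ 17/3 ÷ (1/19) = 323/3.
4³ = 64 < 323/3 ≤ 125 = 5³, so L = 5.

5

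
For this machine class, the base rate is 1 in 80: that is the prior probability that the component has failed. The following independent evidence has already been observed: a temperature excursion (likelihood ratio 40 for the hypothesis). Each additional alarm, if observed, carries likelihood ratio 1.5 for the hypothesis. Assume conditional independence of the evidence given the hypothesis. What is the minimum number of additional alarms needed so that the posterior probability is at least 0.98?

12

Prior odds = 0.0125/0.9875 = 1/79.
Bayes factor of the evidence already in hand = 40.
Odds after that evidence = (1/79) × 40 = 40/79.
Target odds = 0.98/0.02 = 49.
Need 1.5ⁿ ≥ 49 ÷ (40/79) = 96.775.
1.5¹¹ = 177147/2048 falls short of 96.775 but 1.5¹² = 531441/4096 reaches it, so n = 12.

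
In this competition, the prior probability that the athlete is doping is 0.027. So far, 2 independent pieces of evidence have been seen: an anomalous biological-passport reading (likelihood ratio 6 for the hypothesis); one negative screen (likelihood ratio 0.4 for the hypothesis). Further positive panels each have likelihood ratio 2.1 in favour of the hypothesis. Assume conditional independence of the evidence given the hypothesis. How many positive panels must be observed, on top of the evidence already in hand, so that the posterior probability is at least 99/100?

Prior odds = 0.027/0.973 = 27/973.
Combined Bayes factor of the evidence already in hand = 6 × 0.4 = 2.4.
Odds after that evidence = (27/973) × 2.4 = 324/4865.
Target odds = 0.99/0.01 = 99.
Need 2.1ⁿ ≥ 99 ÷ (324/4865) = 53515/36.
2.1⁹ ≈794.28 falls short of 53515/36 but 2.1¹⁰ ≈1667.99 reaches it, so n = 10.

10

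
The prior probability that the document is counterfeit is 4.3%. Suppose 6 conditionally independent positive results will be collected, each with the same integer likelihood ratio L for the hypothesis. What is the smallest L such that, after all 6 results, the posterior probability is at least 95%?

Prior odds = 0.043/0.957 = 43/957.
Target odds = 0.95/0.05 = 19.
Need L⁶ ≥ 19 ÷ (43/957) = 18183/43.
2⁶ = 64 < 18183/43 ≤ 729 = 3⁶, so L = 3.

3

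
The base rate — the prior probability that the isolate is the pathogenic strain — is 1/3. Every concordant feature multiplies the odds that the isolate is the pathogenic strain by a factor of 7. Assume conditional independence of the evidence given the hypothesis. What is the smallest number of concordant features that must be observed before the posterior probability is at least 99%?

Prior odds: (1/3) ÷ (2/3) = 0.5.
Likelihood ratio per concordant feature = 7.
Target posterior odds = 0.99/0.01 = 99.
Need 0.5 × 7ⁿ ≥ 99, i.e. 7ⁿ ≥ 198.
7² = 49 falls short of 198 but 7³ = 343 reaches it, so n = 3.

3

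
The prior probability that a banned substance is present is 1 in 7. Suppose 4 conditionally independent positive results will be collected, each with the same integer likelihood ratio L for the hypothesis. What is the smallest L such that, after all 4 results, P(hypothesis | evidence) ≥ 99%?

5

Prior odds = (1/7)/(6/7) = 1/6.
Target odds = 0.99/0.01 = 99.
Need L⁴ ≥ 99 ÷ (1/6) = 594.
4⁴ = 256 < 594 ≤ 625 = 5⁴, so L = 5.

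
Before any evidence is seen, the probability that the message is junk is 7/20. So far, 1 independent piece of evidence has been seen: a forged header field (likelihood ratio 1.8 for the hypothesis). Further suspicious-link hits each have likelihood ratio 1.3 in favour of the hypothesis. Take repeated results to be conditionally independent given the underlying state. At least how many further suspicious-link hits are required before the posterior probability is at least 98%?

Prior odds = 0.35/0.65 = 7/13.
Bayes factor of the evidence already in hand = 1.8.
Odds after that evidence = (7/13) × 1.8 = 63/65.
Target odds = 0.98/0.02 = 49.
Need 1.3ⁿ ≥ 49 ÷ (63/65) = 455/9.
1.3¹⁴ ≈39.3738 falls short of 455/9 but 1.3¹⁵ ≈51.1859 reaches it, so n = 15.

15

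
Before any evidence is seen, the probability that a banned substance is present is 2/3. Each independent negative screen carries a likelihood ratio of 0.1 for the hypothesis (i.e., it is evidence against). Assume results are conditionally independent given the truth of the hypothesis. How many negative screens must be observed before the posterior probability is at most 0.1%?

Prior odds = (2/3)/(1/3) = 2.
Likelihood ratio per negative screen = 0.1.
Target odds: 0.001 ÷ 0.999 = 1/999.
Require 0.1ⁿ ≤ 1/999 ÷ 2 = 1/1998.
0.1³ = 0.001 is still above 1/1998 but 0.1⁴ = 0.0001 is at or below it, so n = 4.

4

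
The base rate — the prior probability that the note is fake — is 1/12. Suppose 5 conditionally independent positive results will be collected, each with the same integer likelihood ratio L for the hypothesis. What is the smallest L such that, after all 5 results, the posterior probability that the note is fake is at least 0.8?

3

Prior odds = (1/12)/(11/12) = 1/11.
Target odds = 0.8/0.2 = 4.
Need L⁵ ≥ 4 ÷ (1/11) = 44.
2⁵ = 32 < 44 ≤ 243 = 3⁵, so L = 3.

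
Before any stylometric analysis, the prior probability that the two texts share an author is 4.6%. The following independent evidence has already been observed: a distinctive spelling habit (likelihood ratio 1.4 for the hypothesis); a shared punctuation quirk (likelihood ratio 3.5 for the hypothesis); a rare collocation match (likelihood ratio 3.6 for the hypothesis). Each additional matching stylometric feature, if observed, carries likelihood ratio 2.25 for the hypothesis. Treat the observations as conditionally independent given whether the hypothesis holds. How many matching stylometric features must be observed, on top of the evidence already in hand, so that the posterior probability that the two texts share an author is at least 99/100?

6

Prior odds = 0.046/0.954 = 23/477.
Combined Bayes factor of the evidence already in hand = 1.4 × 3.5 × 3.6 = 17.64.
Odds after that evidence = (23/477) × 17.64 = 1127/1325.
Target odds = 0.99/0.01 = 99.
Need 2.25ⁿ ≥ 99 ÷ (1127/1325) = 131175/1127.
2.25⁵ = 59049/1024 falls short of 131175/1127 but 2.25⁶ = 531441/4096 reaches it, so n = 6.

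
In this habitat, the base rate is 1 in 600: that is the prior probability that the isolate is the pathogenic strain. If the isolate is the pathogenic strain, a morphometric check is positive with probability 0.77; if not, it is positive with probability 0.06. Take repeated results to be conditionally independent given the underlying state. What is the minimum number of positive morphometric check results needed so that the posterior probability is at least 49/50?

Prior odds = (1/600)/(599/600) = 1/599.
Likelihood ratio of a positive = 0.77/0.06 = 77/6.
Target posterior odds = 0.98/0.02 = 49.
Require (77/6)ⁿ ≥ 49 ÷ (1/599) = 29351.
(77/6)⁴ = 35153041/1296 falls short of 29351 but (77/6)⁵ ≈348095 reaches it, so n = 5.

5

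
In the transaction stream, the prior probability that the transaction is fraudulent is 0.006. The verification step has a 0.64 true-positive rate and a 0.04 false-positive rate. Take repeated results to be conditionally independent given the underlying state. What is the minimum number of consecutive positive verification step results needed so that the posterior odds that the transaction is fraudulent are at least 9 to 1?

Prior odds: 0.006 ÷ 0.994 = 3/497.
Likelihood ratio of a positive result = 0.64/0.04 = 16.
Target odds = 9.
Require 16ⁿ ≥ 9 ÷ (3/497) = 1491.
16² = 256 falls short of 1491 but 16³ = 4096 reaches it, so n = 3.

3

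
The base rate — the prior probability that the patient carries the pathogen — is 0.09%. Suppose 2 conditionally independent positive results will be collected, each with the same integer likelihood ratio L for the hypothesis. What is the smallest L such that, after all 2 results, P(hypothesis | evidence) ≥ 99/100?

Prior odds = 0.0009/0.9991 = 9/9991.
Target odds = 0.99/0.01 = 99.
Need L² ≥ 99 ÷ (9/9991) = 109901.
331² = 109561 < 109901 ≤ 110224 = 332², so L = 332.

332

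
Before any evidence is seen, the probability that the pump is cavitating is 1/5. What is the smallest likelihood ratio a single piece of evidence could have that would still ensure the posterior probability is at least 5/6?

20

Prior odds = 0.2/0.8 = 0.25.
Target odds = (5/6)/(1/6) = 5.
Required Bayes factor = 5 ÷ 0.25 = 20.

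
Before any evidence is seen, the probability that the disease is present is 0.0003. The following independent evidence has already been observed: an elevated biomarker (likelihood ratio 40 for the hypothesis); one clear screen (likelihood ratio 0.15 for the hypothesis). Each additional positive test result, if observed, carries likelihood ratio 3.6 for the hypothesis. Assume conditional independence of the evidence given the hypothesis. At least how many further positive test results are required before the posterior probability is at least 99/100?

Prior odds = 0.0003/0.9997 = 3/9997.
Combined Bayes factor of the evidence already in hand = 40 × 0.15 = 6.
Odds after that evidence = (3/9997) × 6 = 18/9997.
Target odds = 0.99/0.01 = 99.
Need 3.6ⁿ ≥ 99 ÷ (18/9997) = 54983.5.
3.6⁸ ≈28211.1 falls short of 54983.5 but 3.6⁹ ≈101560 reaches it, so n = 9.

9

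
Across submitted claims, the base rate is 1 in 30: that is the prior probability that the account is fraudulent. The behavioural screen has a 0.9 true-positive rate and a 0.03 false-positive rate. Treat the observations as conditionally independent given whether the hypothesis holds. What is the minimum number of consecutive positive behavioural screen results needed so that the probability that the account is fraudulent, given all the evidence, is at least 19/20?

Prior odds = (1/30)/(29/30) = 1/29.
Likelihood ratio of a positive result = 0.9/0.03 = 30.
Target odds: 0.95 ÷ 0.05 = 19.
Require 30ⁿ ≥ 19 ÷ (1/29) = 551.
30¹ = 30 falls short of 551 but 30² = 900 reaches it, so n = 2.

2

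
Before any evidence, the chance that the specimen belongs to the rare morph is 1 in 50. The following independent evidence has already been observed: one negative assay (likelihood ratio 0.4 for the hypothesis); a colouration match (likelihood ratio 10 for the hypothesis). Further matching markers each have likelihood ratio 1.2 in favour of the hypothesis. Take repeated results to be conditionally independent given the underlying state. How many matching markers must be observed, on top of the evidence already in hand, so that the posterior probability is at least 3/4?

20

Prior odds = 0.02/0.98 = 1/49.
Combined Bayes factor of the evidence already in hand = 0.4 × 10 = 4.
Odds after that evidence = (1/49) × 4 = 4/49.
Target odds = 0.75/0.25 = 3.
Need 1.2ⁿ ≥ 3 ÷ (4/49) = 36.75.
1.2¹⁹ ≈31.948 falls short of 36.75 but 1.2²⁰ ≈38.3376 reaches it, so n = 20.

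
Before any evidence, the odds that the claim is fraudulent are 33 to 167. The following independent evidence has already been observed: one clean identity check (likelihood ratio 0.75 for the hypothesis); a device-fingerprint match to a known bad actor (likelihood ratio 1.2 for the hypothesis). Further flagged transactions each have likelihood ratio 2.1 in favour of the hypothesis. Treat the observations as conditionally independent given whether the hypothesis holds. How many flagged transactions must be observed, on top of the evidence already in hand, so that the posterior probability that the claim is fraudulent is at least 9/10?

6

Prior odds = 33/167.
Combined Bayes factor of the evidence already in hand = 0.75 × 1.2 = 0.9.
Odds after that evidence = (33/167) × 0.9 = 297/1670.
Target odds = 0.9/0.1 = 9.
Need 2.1ⁿ ≥ 9 ÷ (297/1670) = 1670/33.
2.1⁵ = 4084101/100000 falls short of 1670/33 but 2.1⁶ = 85766121/1000000 reaches it, so n = 6.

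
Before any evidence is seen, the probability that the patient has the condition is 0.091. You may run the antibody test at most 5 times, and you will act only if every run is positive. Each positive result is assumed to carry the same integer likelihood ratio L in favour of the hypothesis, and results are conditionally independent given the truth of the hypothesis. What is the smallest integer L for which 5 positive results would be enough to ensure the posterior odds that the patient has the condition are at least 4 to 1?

3

Prior odds = 0.091/0.909 = 91/909.
Target odds = 4.
Need L⁵ ≥ 4 ÷ (91/909) = 3636/91.
2⁵ = 32 < 3636/91 ≤ 243 = 3⁵, so L = 3.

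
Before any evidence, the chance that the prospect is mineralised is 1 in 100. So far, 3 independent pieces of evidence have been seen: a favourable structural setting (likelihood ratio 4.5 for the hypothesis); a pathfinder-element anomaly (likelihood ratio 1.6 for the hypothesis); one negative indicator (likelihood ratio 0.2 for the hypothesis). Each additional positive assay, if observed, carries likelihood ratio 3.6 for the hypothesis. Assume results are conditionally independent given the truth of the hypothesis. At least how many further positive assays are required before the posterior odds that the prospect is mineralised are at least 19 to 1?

Prior odds = 0.01/0.99 = 1/99.
Combined Bayes factor of the evidence already in hand = 4.5 × 1.6 × 0.2 = 1.44.
Odds after that evidence = (1/99) × 1.44 = 4/275.
Target odds = 19.
Need 3.6ⁿ ≥ 19 ÷ (4/275) = 1306.25.
3.6⁵ = 604.66176 falls short of 1306.25 but 3.6⁶ = 34012224/15625 reaches it, so n = 6.

6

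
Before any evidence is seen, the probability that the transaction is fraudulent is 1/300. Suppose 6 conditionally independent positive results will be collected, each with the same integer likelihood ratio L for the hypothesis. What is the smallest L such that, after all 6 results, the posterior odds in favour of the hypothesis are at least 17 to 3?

4

Prior odds = (1/300)/(299/300) = 1/299.
Target odds = 17/3.
Need L⁶ ≥ 17/3 ÷ (1/299) = 5083/3.
3⁶ = 729 < 5083/3 ≤ 4096 = 4⁶, so L = 4.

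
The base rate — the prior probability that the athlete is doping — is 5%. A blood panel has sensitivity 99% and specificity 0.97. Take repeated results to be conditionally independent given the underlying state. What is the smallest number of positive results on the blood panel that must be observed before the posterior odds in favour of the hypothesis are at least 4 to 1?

Prior odds = 0.05/0.95 = 1/19.
False-positive rate = 1 − 0.97 = 0.03; likelihood ratio of a positive = 0.99/0.03 = 33.
Target odds = 4.
Need (1/19) × 33ⁿ ≥ 4, i.e. 33ⁿ ≥ 76.
33¹ = 33 falls short of 76 but 33² = 1089 reaches it, so n = 2.

2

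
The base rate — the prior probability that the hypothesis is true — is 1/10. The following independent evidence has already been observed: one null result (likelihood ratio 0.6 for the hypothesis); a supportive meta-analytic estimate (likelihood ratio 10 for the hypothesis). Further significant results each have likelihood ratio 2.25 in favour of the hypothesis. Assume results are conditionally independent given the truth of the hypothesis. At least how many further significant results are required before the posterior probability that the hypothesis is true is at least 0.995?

Prior odds = 0.1/0.9 = 1/9.
Combined Bayes factor of the evidence already in hand = 0.6 × 10 = 6.
Odds after that evidence = (1/9) × 6 = 2/3.
Target odds = 0.995/0.005 = 199.
Need 2.25ⁿ ≥ 199 ÷ (2/3) = 298.5.
2.25⁷ = 4782969/16384 falls short of 298.5 but 2.25⁸ = 43046721/65536 reaches it, so n = 8.

8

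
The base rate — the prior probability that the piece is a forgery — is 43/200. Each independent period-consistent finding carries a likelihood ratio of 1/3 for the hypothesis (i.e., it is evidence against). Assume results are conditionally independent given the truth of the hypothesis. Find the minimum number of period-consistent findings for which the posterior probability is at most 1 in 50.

3

Prior odds = 0.215/0.785 = 43/157.
Likelihood ratio per period-consistent finding = 1/3.
Target posterior odds = 0.02/0.98 = 1/49.
Require (1/3)ⁿ ≤ 1/49 ÷ (43/157) = 157/2107.
(1/3)² = 1/9 is still above 157/2107 but (1/3)³ = 1/27 is at or below it, so n = 3.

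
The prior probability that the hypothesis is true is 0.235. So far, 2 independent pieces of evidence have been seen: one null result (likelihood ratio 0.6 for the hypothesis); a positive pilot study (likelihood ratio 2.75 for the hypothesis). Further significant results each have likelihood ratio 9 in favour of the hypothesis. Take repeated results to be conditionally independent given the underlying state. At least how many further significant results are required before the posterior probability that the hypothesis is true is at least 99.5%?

3

Prior odds = 0.235/0.765 = 47/153.
Combined Bayes factor of the evidence already in hand = 0.6 × 2.75 = 1.65.
Odds after that evidence = (47/153) × 1.65 = 517/1020.
Target odds = 0.995/0.005 = 199.
Need 9ⁿ ≥ 199 ÷ (517/1020) = 202980/517.
9² = 81 falls short of 202980/517 but 9³ = 729 reaches it, so n = 3.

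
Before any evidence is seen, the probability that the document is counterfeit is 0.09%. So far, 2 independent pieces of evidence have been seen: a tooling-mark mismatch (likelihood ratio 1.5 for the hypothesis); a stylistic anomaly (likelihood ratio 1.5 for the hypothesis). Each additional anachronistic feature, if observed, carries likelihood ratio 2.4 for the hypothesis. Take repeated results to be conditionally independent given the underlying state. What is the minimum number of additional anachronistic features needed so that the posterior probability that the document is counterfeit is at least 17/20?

10

Prior odds = 0.0009/0.9991 = 9/9991.
Combined Bayes factor of the evidence already in hand = 1.5 × 1.5 = 2.25.
Odds after that evidence = (9/9991) × 2.25 = 81/39964.
Target odds = 0.85/0.15 = 17/3.
Need 2.4ⁿ ≥ 17/3 ÷ (81/39964) = 679388/243.
2.4⁹ ≈2641.81 falls short of 679388/243 but 2.4¹⁰ ≈6340.34 reaches it, so n = 10.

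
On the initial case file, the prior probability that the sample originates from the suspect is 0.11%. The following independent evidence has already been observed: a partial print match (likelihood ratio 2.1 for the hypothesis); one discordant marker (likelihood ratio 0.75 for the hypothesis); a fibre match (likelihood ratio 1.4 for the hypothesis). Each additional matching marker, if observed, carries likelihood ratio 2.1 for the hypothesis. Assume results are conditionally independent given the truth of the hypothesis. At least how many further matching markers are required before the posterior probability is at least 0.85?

Prior odds = 0.0011/0.9989 = 11/9989.
Combined Bayes factor of the evidence already in hand = 2.1 × 0.75 × 1.4 = 2.205.
Odds after that evidence = (11/9989) × 2.205 = 693/285400.
Target odds = 0.85/0.15 = 17/3.
Need 2.1ⁿ ≥ 17/3 ÷ (693/285400) = 4851800/2079.
2.1¹⁰ ≈1667.99 falls short of 4851800/2079 but 2.1¹¹ ≈3502.78 reaches it, so n = 11.

11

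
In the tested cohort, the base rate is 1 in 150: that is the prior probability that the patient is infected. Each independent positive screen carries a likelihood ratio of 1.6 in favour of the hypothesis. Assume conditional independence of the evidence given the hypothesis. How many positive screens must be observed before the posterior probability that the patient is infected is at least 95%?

17

Prior odds = (1/150)/(149/150) = 1/149.
Likelihood ratio per positive screen = 1.6.
Target posterior odds = 0.95/0.05 = 19.
Need (1/149) × 1.6ⁿ ≥ 19, i.e. 1.6ⁿ ≥ 2831.
1.6¹⁶ ≈1844.67 falls short of 2831 but 1.6¹⁷ ≈2951.48 reaches it, so n = 17.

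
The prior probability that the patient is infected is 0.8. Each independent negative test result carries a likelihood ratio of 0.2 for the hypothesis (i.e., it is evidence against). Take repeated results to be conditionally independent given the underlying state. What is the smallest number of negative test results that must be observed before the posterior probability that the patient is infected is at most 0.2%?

5

Prior odds = 0.8/0.2 = 4.
Likelihood ratio per negative test result = 0.2.
Target odds: 0.002 ÷ 0.998 = 1/499.
Need 4 × 0.2ⁿ ≤ 1/499, i.e. 0.2ⁿ ≤ 1/1996.
0.2⁴ = 0.0016 is still above 1/1996 but 0.2⁵ = 0.00032 is at or below it, so n = 5.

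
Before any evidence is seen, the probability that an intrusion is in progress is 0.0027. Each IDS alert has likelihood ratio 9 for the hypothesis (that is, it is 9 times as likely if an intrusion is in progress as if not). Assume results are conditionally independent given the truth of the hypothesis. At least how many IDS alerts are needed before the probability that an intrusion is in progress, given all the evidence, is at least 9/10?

Prior odds: 0.0027 ÷ 0.9973 = 27/9973.
Likelihood ratio per IDS alert = 9.
Target odds: 0.9 ÷ 0.1 = 9.
Require 9ⁿ ≥ 9 ÷ (27/9973) = 9973/3.
9³ = 729 falls short of 9973/3 but 9⁴ = 6561 reaches it, so n = 4.

4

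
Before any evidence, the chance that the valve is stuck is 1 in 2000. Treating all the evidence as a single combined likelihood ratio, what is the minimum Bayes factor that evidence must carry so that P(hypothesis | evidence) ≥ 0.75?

5997

Prior odds = 0.0005/0.9995 = 1/1999.
Target odds = 0.75/0.25 = 3.
Required Bayes factor = 3 ÷ (1/1999) = 5997.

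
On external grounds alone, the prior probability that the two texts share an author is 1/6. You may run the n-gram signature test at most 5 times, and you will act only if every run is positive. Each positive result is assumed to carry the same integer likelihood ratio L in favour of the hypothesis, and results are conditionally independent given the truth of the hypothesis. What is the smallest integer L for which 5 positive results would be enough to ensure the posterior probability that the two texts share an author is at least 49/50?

4

Prior odds = (1/6)/(5/6) = 0.2.
Target odds = 0.98/0.02 = 49.
Need L⁵ ≥ 49 ÷ 0.2 = 245.
3⁵ = 243 < 245 ≤ 1024 = 4⁵, so L = 4.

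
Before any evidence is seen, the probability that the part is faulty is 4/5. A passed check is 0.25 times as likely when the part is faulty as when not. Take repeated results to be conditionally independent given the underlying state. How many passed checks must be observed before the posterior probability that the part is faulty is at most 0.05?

4

Prior odds: 0.8 ÷ 0.2 = 4.
Likelihood ratio per passed check = 0.25.
Target odds: 0.05 ÷ 0.95 = 1/19.
Need 4 × 0.25ⁿ ≤ 1/19, i.e. 0.25ⁿ ≤ 1/76.
0.25³ = 0.015625 is still above 1/76 but 0.25⁴ = 0.00390625 is at or below it, so n = 4.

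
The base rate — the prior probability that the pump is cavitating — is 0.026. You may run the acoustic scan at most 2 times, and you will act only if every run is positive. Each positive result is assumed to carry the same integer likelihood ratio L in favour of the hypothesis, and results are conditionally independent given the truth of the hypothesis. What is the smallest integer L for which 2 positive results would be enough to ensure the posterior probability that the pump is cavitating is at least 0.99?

61

Prior odds = 0.026/0.974 = 13/487.
Target odds = 0.99/0.01 = 99.
Need L² ≥ 99 ÷ (13/487) = 48213/13.
60² = 3600 < 48213/13 ≤ 3721 = 61², so L = 61.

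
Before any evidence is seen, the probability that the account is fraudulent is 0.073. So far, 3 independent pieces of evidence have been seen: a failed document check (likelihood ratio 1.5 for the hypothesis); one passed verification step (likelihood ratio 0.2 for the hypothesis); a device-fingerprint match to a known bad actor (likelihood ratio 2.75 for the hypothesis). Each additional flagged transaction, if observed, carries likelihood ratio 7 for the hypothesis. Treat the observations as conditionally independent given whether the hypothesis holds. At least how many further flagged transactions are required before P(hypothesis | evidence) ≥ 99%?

Prior odds = 0.073/0.927 = 73/927.
Combined Bayes factor of the evidence already in hand = 1.5 × 0.2 × 2.75 = 0.825.
Odds after that evidence = (73/927) × 0.825 = 803/12360.
Target odds = 0.99/0.01 = 99.
Need 7ⁿ ≥ 99 ÷ (803/12360) = 111240/73.
7³ = 343 falls short of 111240/73 but 7⁴ = 2401 reaches it, so n = 4.

4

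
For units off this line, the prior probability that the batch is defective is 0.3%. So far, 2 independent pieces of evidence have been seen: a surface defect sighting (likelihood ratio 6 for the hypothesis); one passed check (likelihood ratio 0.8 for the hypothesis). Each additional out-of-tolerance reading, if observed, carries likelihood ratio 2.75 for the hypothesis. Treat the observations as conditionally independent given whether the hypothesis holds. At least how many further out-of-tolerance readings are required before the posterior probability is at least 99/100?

9

Prior odds = 0.003/0.997 = 3/997.
Combined Bayes factor of the evidence already in hand = 6 × 0.8 = 4.8.
Odds after that evidence = (3/997) × 4.8 = 72/4985.
Target odds = 0.99/0.01 = 99.
Need 2.75ⁿ ≥ 99 ÷ (72/4985) = 6854.375.
2.75⁸ = 214358881/65536 falls short of 6854.375 but 2.75⁹ ≈8994.86 reaches it, so n = 9.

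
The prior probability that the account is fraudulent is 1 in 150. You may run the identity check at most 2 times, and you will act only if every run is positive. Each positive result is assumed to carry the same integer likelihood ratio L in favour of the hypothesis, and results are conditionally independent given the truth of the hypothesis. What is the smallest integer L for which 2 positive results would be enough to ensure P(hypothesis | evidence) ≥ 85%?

Prior odds = (1/150)/(149/150) = 1/149.
Target odds = 0.85/0.15 = 17/3.
Need L² ≥ 17/3 ÷ (1/149) = 2533/3.
29² = 841 < 2533/3 ≤ 900 = 30², so L = 30.

30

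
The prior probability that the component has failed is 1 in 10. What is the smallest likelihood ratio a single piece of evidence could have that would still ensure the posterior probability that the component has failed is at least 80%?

36

Prior odds = 0.1/0.9 = 1/9.
Target odds = 0.8/0.2 = 4.
Required Bayes factor = 4 ÷ (1/9) = 36.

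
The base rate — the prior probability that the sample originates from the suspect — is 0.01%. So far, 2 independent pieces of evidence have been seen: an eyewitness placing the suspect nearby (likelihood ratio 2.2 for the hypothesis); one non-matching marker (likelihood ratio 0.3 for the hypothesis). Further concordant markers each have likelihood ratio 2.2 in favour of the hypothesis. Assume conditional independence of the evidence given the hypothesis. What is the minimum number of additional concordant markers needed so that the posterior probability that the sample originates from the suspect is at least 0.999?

Prior odds = 0.0001/0.9999 = 1/9999.
Combined Bayes factor of the evidence already in hand = 2.2 × 0.3 = 0.66.
Odds after that evidence = (1/9999) × 0.66 = 1/15150.
Target odds = 0.999/0.001 = 999.
Need 2.2ⁿ ≥ 999 ÷ (1/15150) = 15134850.
2.2²⁰ ≈7.05429e+06 falls short of 15134850 but 2.2²¹ ≈1.55194e+07 reaches it, so n = 21.

21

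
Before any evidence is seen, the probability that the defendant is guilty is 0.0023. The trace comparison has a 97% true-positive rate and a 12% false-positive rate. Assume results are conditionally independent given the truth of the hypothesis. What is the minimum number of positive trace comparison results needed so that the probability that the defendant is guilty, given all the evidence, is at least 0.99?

6

Prior odds: 0.0023 ÷ 0.9977 = 23/9977.
Likelihood ratio of a positive result = 0.97/0.12 = 97/12.
Target posterior odds = 0.99/0.01 = 99.
Require (97/12)ⁿ ≥ 99 ÷ (23/9977) = 987723/23.
(97/12)⁵ ≈34510.6 falls short of 987723/23 but (97/12)⁶ ≈278961 reaches it, so n = 6.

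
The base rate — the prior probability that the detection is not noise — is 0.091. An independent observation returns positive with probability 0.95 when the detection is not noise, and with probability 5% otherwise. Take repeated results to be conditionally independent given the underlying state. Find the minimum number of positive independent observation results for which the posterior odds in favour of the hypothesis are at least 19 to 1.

2

Prior odds = 0.091/0.909 = 91/909.
Likelihood ratio of a positive result = 0.95/0.05 = 19.
Target odds = 19.
Require 19ⁿ ≥ 19 ÷ (91/909) = 17271/91.
19¹ = 19 falls short of 17271/91 but 19² = 361 reaches it, so n = 2.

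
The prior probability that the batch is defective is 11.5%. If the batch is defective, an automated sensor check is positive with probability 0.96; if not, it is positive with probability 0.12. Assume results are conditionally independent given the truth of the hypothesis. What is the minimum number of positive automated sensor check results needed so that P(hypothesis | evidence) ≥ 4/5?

2

Prior odds = 0.115/0.885 = 23/177.
Likelihood ratio of a positive = 0.96/0.12 = 8.
Target posterior odds = 0.8/0.2 = 4.
Require 8ⁿ ≥ 4 ÷ (23/177) = 708/23.
8¹ = 8 falls short of 708/23 but 8² = 64 reaches it, so n = 2.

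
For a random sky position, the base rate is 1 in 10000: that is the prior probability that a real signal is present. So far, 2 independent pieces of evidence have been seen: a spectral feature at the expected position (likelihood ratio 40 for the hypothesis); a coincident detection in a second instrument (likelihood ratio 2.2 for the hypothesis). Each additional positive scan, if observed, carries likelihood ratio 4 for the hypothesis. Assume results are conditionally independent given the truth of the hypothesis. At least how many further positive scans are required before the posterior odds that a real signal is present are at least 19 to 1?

6

Prior odds = 0.0001/0.9999 = 1/9999.
Combined Bayes factor of the evidence already in hand = 40 × 2.2 = 88.
Odds after that evidence = (1/9999) × 88 = 8/909.
Target odds = 19.
Need 4ⁿ ≥ 19 ÷ (8/909) = 2158.875.
4⁵ = 1024 falls short of 2158.875 but 4⁶ = 4096 reaches it, so n = 6.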